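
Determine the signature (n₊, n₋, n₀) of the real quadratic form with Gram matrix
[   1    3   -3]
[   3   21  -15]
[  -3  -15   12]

step 0: pivot 1 → sign +
step 1: pivot 12 → sign +
step 2: row/col 2 already zero → sign 0
signature = (2, 0, 1)

Answer: (2, 0, 1)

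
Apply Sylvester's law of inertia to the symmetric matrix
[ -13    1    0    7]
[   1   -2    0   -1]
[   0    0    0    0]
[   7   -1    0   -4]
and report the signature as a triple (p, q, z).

step 0: pivot -13 → sign −
step 1: pivot -25/13 → sign −
step 2: pivot -3/25 → sign −
step 3: row/col 3 already zero → sign 0
signature = (0, 3, 1)

Answer: (0, 3, 1)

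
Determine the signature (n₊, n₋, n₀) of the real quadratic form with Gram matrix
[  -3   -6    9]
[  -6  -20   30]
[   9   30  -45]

Answer: (0, 2, 1)

Derivation:
step 0: pivot -3 → sign −
step 1: pivot -8 → sign −
step 2: row/col 2 already zero → sign 0
signature = (0, 2, 1)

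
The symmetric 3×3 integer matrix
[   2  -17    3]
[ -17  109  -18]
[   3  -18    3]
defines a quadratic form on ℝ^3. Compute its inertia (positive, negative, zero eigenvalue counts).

Answer: (2, 1, 0)

Derivation:
step 0: pivot 2 → sign +
step 1: pivot -71/2 → sign −
step 2: pivot 6/71 → sign +
signature = (2, 1, 0)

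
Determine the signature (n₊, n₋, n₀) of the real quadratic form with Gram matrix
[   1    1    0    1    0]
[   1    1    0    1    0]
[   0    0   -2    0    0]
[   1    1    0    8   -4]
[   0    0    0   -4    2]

step 0: pivot 1 → sign +
step 1: pivot -2 → sign −
step 2: pivot 7 → sign +
step 3: pivot -2/7 → sign −
step 4: row/col 4 already zero → sign 0
signature = (2, 2, 1)

Answer: (2, 2, 1)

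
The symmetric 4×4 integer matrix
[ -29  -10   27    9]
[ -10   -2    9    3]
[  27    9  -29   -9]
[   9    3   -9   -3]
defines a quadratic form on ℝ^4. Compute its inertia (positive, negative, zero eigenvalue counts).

step 0: pivot -29 → sign −
step 1: pivot 42/29 → sign +
step 2: pivot -55/14 → sign −
step 3: pivot -6/55 → sign −
signature = (1, 3, 0)

Answer: (1, 3, 0)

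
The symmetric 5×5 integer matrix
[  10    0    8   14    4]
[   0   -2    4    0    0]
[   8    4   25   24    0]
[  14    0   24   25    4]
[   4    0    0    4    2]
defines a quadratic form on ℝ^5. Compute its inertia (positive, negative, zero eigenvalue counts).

Answer: (3, 2, 0)

Derivation:
step 0: pivot 10 → sign +
step 1: pivot -2 → sign −
step 2: pivot 133/5 → sign +
step 3: pivot -101/133 → sign −
step 4: pivot 2/101 → sign +
signature = (3, 2, 0)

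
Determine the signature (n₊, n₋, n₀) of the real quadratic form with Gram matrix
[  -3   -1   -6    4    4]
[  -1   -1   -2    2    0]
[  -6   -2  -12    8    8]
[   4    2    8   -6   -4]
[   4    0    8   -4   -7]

Answer: (1, 2, 2)

Derivation:
step 0: pivot -3 → sign −
step 1: pivot -2/3 → sign −
step 2: pivot 1 → sign +
step 3: row/col 3 already zero → sign 0
step 4: row/col 4 already zero → sign 0
signature = (1, 2, 2)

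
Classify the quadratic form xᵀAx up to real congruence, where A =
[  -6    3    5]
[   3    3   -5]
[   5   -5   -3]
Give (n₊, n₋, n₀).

step 0: pivot -6 → sign −
step 1: pivot 9/2 → sign +
step 2: pivot -2/9 → sign −
signature = (1, 2, 0)

Answer: (1, 2, 0)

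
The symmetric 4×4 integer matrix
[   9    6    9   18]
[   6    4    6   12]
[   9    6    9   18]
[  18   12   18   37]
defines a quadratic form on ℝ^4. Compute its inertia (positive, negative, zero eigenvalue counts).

step 0: pivot 9 → sign +
step 1: pivot 1 → sign +
step 2: row/col 2 already zero → sign 0
step 3: row/col 3 already zero → sign 0
signature = (2, 0, 2)

Answer: (2, 0, 2)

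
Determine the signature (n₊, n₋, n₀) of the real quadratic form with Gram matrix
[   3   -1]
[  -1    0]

Answer: (1, 1, 0)

Derivation:
step 0: pivot 3 → sign +
step 1: pivot -1/3 → sign −
signature = (1, 1, 0)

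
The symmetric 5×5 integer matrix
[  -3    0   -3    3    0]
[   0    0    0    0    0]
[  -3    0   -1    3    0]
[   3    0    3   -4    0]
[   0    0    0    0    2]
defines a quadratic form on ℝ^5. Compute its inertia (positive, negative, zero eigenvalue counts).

step 0: pivot -3 → sign −
step 1: pivot 2 → sign +
step 2: pivot -1 → sign −
step 3: pivot 2 → sign +
step 4: row/col 4 already zero → sign 0
signature = (2, 2, 1)

Answer: (2, 2, 1)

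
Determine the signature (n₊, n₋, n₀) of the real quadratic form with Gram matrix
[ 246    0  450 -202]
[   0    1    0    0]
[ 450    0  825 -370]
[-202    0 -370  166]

step 0: pivot 246 → sign +
step 1: pivot 1 → sign +
step 2: pivot 75/41 → sign +
step 3: row/col 3 already zero → sign 0
signature = (3, 0, 1)

Answer: (3, 0, 1)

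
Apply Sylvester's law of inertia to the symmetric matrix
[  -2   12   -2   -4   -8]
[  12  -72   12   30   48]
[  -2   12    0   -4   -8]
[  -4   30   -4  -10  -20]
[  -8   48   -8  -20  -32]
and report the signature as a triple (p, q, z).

Answer: (2, 2, 1)

Derivation:
step 0: pivot -2 → sign −
step 1: pivot 2 → sign +
step 2: pivot -2 → sign −
step 3: pivot 18 → sign +
step 4: row/col 4 already zero → sign 0
signature = (2, 2, 1)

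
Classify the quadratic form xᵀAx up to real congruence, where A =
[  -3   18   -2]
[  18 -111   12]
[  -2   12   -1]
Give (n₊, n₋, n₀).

Answer: (1, 2, 0)

Derivation:
step 0: pivot -3 → sign −
step 1: pivot -3 → sign −
step 2: pivot 1/3 → sign +
signature = (1, 2, 0)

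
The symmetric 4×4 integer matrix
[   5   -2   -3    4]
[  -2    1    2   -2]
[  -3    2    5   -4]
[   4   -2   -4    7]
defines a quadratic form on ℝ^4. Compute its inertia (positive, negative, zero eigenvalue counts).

step 0: pivot 5 → sign +
step 1: pivot 1/5 → sign +
step 2: pivot 3 → sign +
step 3: row/col 3 already zero → sign 0
signature = (3, 0, 1)

Answer: (3, 0, 1)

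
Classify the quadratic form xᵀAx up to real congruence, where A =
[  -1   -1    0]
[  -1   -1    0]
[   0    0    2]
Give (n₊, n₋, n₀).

Answer: (1, 1, 1)

Derivation:
step 0: pivot -1 → sign −
step 1: pivot 2 → sign +
step 2: row/col 2 already zero → sign 0
signature = (1, 1, 1)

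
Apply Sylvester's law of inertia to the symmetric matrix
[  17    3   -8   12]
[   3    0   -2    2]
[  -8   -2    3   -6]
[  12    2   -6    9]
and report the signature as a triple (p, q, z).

Answer: (2, 2, 0)

Derivation:
step 0: pivot 17 → sign +
step 1: pivot -9/17 → sign −
step 2: pivot -1/9 → sign −
step 3: pivot 1 → sign +
signature = (2, 2, 0)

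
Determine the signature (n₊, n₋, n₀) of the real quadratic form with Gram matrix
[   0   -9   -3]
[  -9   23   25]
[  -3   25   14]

Answer: (1, 2, 0)

Derivation:
step 0: pivot 23 → sign +
step 1: pivot -81/23 → sign −
step 2: pivot -1/9 → sign −
signature = (1, 2, 0)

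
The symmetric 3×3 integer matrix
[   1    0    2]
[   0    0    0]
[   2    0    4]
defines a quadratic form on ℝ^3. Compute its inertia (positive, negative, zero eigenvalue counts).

step 0: pivot 1 → sign +
step 1: row/col 1 already zero → sign 0
step 2: row/col 2 already zero → sign 0
signature = (1, 0, 2)

Answer: (1, 0, 2)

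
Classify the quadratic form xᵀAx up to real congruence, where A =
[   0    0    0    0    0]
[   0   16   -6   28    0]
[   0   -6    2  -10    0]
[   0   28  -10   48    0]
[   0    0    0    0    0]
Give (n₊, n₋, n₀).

Answer: (1, 1, 3)

Derivation:
step 0: pivot 16 → sign +
step 1: pivot -1/4 → sign −
step 2: row/col 2 already zero → sign 0
step 3: row/col 3 already zero → sign 0
step 4: row/col 4 already zero → sign 0
signature = (1, 1, 3)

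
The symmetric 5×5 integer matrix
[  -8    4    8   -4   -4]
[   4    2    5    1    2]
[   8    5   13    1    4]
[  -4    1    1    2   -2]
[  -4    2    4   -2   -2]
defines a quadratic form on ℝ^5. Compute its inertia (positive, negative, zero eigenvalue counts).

step 0: pivot -8 → sign −
step 1: pivot 4 → sign +
step 2: pivot 3/4 → sign +
step 3: pivot 3 → sign +
step 4: row/col 4 already zero → sign 0
signature = (3, 1, 1)

Answer: (3, 1, 1)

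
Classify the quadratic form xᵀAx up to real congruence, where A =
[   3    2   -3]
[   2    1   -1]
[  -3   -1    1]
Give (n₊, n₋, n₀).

step 0: pivot 3 → sign +
step 1: pivot -1/3 → sign −
step 2: pivot 1 → sign +
signature = (2, 1, 0)

Answer: (2, 1, 0)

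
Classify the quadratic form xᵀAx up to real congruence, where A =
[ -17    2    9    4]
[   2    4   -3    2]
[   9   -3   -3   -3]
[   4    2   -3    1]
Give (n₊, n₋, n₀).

Answer: (3, 1, 0)

Derivation:
step 0: pivot -17 → sign −
step 1: pivot 72/17 → sign +
step 2: pivot 7/8 → sign +
step 3: pivot 3/7 → sign +
signature = (3, 1, 0)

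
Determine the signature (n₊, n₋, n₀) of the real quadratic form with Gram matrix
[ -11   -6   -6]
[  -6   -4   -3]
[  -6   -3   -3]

step 0: pivot -11 → sign −
step 1: pivot -8/11 → sign −
step 2: pivot 3/8 → sign +
signature = (1, 2, 0)

Answer: (1, 2, 0)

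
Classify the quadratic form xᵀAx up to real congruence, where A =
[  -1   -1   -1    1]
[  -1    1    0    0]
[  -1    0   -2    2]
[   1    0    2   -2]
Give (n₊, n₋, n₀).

Answer: (1, 2, 1)

Derivation:
step 0: pivot -1 → sign −
step 1: pivot 2 → sign +
step 2: pivot -3/2 → sign −
step 3: row/col 3 already zero → sign 0
signature = (1, 2, 1)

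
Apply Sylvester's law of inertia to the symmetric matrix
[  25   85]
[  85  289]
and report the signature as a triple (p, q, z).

Answer: (1, 0, 1)

Derivation:
step 0: pivot 25 → sign +
step 1: row/col 1 already zero → sign 0
signature = (1, 0, 1)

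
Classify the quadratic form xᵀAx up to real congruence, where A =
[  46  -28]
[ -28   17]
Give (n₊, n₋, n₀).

step 0: pivot 46 → sign +
step 1: pivot -1/23 → sign −
signature = (1, 1, 0)

Answer: (1, 1, 0)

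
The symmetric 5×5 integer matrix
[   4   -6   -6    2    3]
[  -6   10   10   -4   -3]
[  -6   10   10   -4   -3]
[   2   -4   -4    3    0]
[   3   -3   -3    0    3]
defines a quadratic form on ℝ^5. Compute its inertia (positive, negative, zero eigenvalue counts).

step 0: pivot 4 → sign +
step 1: pivot 1 → sign +
step 2: pivot 1 → sign +
step 3: pivot -3/2 → sign −
step 4: row/col 4 already zero → sign 0
signature = (3, 1, 1)

Answer: (3, 1, 1)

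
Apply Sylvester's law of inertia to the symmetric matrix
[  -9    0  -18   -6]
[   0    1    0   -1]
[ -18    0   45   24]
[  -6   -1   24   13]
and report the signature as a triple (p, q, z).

Answer: (2, 1, 1)

Derivation:
step 0: pivot -9 → sign −
step 1: pivot 1 → sign +
step 2: pivot 81 → sign +
step 3: row/col 3 already zero → sign 0
signature = (2, 1, 1)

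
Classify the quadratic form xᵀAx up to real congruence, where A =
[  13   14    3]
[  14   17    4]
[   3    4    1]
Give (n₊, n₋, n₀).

Answer: (2, 0, 1)

Derivation:
step 0: pivot 13 → sign +
step 1: pivot 25/13 → sign +
step 2: row/col 2 already zero → sign 0
signature = (2, 0, 1)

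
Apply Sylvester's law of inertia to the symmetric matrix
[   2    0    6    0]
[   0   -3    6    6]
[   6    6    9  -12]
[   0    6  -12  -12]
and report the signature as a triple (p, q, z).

step 0: pivot 2 → sign +
step 1: pivot -3 → sign −
step 2: pivot 3 → sign +
step 3: row/col 3 already zero → sign 0
signature = (2, 1, 1)

Answer: (2, 1, 1)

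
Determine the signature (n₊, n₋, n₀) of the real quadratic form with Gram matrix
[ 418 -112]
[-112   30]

step 0: pivot 418 → sign +
step 1: pivot -2/209 → sign −
signature = (1, 1, 0)

Answer: (1, 1, 0)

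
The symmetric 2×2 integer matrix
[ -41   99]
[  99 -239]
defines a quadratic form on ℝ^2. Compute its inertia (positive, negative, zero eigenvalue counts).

Answer: (1, 1, 0)

Derivation:
step 0: pivot -41 → sign −
step 1: pivot 2/41 → sign +
signature = (1, 1, 0)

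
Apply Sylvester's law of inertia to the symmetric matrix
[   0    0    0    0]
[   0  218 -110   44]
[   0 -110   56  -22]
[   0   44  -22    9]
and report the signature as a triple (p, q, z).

Answer: (3, 0, 1)

Derivation:
step 0: pivot 218 → sign +
step 1: pivot 54/109 → sign +
step 2: pivot 1/27 → sign +
step 3: row/col 3 already zero → sign 0
signature = (3, 0, 1)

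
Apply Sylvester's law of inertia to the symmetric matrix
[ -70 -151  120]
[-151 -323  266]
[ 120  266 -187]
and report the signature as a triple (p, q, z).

step 0: pivot -70 → sign −
step 1: pivot 191/70 → sign +
step 2: pivot 3/191 → sign +
signature = (2, 1, 0)

Answer: (2, 1, 0)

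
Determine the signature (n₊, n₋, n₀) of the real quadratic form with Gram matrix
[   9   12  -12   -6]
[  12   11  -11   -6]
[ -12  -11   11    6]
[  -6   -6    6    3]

step 0: pivot 9 → sign +
step 1: pivot -5 → sign −
step 2: pivot -1/5 → sign −
step 3: row/col 3 already zero → sign 0
signature = (1, 2, 1)

Answer: (1, 2, 1)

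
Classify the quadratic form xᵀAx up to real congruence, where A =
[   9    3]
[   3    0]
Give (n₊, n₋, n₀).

step 0: pivot 9 → sign +
step 1: pivot -1 → sign −
signature = (1, 1, 0)

Answer: (1, 1, 0)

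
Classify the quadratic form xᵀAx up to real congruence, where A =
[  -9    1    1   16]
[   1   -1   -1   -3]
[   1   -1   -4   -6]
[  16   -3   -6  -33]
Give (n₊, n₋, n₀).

Answer: (1, 3, 0)

Derivation:
step 0: pivot -9 → sign −
step 1: pivot -8/9 → sign −
step 2: pivot -3 → sign −
step 3: pivot 1/8 → sign +
signature = (1, 3, 0)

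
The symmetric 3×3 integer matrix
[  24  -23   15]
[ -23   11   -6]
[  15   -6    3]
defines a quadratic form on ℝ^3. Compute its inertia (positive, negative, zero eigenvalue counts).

step 0: pivot 24 → sign +
step 1: pivot -265/24 → sign −
step 2: pivot -6/265 → sign −
signature = (1, 2, 0)

Answer: (1, 2, 0)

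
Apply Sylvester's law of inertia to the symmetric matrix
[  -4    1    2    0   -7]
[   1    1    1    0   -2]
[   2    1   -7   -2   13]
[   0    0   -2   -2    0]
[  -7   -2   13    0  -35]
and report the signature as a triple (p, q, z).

step 0: pivot -4 → sign −
step 1: pivot 5/4 → sign +
step 2: pivot -39/5 → sign −
step 3: pivot -58/39 → sign −
step 4: pivot -6/29 → sign −
signature = (1, 4, 0)

Answer: (1, 4, 0)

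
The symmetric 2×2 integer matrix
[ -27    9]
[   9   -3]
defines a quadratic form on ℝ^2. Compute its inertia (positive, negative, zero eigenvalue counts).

step 0: pivot -27 → sign −
step 1: row/col 1 already zero → sign 0
signature = (0, 1, 1)

Answer: (0, 1, 1)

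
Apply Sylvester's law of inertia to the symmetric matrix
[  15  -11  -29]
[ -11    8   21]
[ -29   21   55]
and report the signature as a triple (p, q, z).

Answer: (1, 1, 1)

Derivation:
step 0: pivot 15 → sign +
step 1: pivot -1/15 → sign −
step 2: row/col 2 already zero → sign 0
signature = (1, 1, 1)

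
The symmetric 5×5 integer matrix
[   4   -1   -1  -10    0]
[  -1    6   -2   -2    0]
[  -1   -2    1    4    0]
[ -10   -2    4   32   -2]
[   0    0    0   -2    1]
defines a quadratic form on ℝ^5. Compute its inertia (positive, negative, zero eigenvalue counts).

Answer: (3, 1, 1)

Derivation:
step 0: pivot 4 → sign +
step 1: pivot 23/4 → sign +
step 2: pivot -3/23 → sign −
step 3: pivot 4 → sign +
step 4: row/col 4 already zero → sign 0
signature = (3, 1, 1)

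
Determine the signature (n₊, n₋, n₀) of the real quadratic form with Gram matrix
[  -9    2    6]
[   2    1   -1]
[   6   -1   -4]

step 0: pivot -9 → sign −
step 1: pivot 13/9 → sign +
step 2: pivot -1/13 → sign −
signature = (1, 2, 0)

Answer: (1, 2, 0)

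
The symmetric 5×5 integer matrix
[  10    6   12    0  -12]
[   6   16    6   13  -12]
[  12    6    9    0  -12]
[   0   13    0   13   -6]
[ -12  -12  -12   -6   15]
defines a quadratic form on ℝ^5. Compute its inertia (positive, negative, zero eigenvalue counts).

step 0: pivot 10 → sign +
step 1: pivot 62/5 → sign +
step 2: pivot -171/31 → sign −
step 3: pivot -13/38 → sign −
step 4: pivot 3/13 → sign +
signature = (3, 2, 0)

Answer: (3, 2, 0)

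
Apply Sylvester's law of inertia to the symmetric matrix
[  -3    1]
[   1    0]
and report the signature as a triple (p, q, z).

step 0: pivot -3 → sign −
step 1: pivot 1/3 → sign +
signature = (1, 1, 0)

Answer: (1, 1, 0)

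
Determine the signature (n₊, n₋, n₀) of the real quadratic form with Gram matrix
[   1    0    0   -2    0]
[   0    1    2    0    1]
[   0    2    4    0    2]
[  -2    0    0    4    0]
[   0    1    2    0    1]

step 0: pivot 1 → sign +
step 1: pivot 1 → sign +
step 2: row/col 2 already zero → sign 0
step 3: row/col 3 already zero → sign 0
step 4: row/col 4 already zero → sign 0
signature = (2, 0, 3)

Answer: (2, 0, 3)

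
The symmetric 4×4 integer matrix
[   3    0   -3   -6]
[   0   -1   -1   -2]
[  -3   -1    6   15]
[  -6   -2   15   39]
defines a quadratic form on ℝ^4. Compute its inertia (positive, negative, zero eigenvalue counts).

Answer: (3, 1, 0)

Derivation:
step 0: pivot 3 → sign +
step 1: pivot -1 → sign −
step 2: pivot 4 → sign +
step 3: pivot 3/4 → sign +
signature = (3, 1, 0)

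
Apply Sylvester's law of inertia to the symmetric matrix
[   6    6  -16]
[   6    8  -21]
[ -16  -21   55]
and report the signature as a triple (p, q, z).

step 0: pivot 6 → sign +
step 1: pivot 2 → sign +
step 2: pivot -1/6 → sign −
signature = (2, 1, 0)

Answer: (2, 1, 0)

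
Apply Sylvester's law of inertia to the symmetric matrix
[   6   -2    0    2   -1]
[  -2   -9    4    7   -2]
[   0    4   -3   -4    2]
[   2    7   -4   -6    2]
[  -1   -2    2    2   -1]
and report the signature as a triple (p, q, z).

Answer: (2, 3, 0)

Derivation:
step 0: pivot 6 → sign +
step 1: pivot -29/3 → sign −
step 2: pivot -39/29 → sign −
step 3: pivot -1/13 → sign −
step 4: pivot 1/2 → sign +
signature = (2, 3, 0)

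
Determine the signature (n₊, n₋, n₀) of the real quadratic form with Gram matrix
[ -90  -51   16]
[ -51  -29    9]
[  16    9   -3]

step 0: pivot -90 → sign −
step 1: pivot -1/10 → sign −
step 2: pivot -1/9 → sign −
signature = (0, 3, 0)

Answer: (0, 3, 0)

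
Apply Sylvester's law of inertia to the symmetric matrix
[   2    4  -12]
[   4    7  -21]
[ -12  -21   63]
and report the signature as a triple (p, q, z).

Answer: (1, 1, 1)

Derivation:
step 0: pivot 2 → sign +
step 1: pivot -1 → sign −
step 2: row/col 2 already zero → sign 0
signature = (1, 1, 1)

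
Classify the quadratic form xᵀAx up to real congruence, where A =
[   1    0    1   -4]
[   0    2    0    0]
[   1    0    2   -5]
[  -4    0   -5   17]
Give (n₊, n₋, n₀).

step 0: pivot 1 → sign +
step 1: pivot 2 → sign +
step 2: pivot 1 → sign +
step 3: row/col 3 already zero → sign 0
signature = (3, 0, 1)

Answer: (3, 0, 1)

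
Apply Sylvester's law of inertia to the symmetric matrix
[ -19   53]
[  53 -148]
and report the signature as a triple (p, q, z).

step 0: pivot -19 → sign −
step 1: pivot -3/19 → sign −
signature = (0, 2, 0)

Answer: (0, 2, 0)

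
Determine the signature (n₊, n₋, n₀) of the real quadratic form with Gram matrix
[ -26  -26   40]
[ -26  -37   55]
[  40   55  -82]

Answer: (0, 3, 0)

Derivation:
step 0: pivot -26 → sign −
step 1: pivot -11 → sign −
step 2: pivot -1/143 → sign −
signature = (0, 3, 0)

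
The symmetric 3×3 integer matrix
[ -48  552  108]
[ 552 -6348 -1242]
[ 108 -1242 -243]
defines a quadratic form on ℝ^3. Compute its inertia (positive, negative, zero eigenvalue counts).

step 0: pivot -48 → sign −
step 1: row/col 1 already zero → sign 0
step 2: row/col 2 already zero → sign 0
signature = (0, 1, 2)

Answer: (0, 1, 2)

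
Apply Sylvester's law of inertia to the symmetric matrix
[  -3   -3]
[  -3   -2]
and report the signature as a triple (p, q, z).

Answer: (1, 1, 0)

Derivation:
step 0: pivot -3 → sign −
step 1: pivot 1 → sign +
signature = (1, 1, 0)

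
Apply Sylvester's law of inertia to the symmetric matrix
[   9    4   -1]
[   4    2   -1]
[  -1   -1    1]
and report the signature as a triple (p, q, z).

Answer: (2, 1, 0)

Derivation:
step 0: pivot 9 → sign +
step 1: pivot 2/9 → sign +
step 2: pivot -1/2 → sign −
signature = (2, 1, 0)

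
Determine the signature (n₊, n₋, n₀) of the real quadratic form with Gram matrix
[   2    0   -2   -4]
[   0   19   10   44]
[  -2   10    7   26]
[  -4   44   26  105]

step 0: pivot 2 → sign +
step 1: pivot 19 → sign +
step 2: pivot -5/19 → sign −
step 3: pivot 1/5 → sign +
signature = (3, 1, 0)

Answer: (3, 1, 0)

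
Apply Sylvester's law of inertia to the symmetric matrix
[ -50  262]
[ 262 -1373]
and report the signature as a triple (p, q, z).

step 0: pivot -50 → sign −
step 1: pivot -3/25 → sign −
signature = (0, 2, 0)

Answer: (0, 2, 0)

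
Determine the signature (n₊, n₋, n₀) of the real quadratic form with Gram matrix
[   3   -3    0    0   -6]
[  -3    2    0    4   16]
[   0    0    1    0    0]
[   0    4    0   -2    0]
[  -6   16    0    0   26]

step 0: pivot 3 → sign +
step 1: pivot -1 → sign −
step 2: pivot 1 → sign +
step 3: pivot 14 → sign +
step 4: pivot -2/7 → sign −
signature = (3, 2, 0)

Answer: (3, 2, 0)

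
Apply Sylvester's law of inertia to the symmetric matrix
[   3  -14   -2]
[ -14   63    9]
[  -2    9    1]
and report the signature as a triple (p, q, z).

Answer: (1, 2, 0)

Derivation:
step 0: pivot 3 → sign +
step 1: pivot -7/3 → sign −
step 2: pivot -2/7 → sign −
signature = (1, 2, 0)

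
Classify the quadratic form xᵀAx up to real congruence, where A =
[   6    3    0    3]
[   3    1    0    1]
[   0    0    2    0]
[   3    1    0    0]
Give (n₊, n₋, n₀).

Answer: (2, 2, 0)

Derivation:
step 0: pivot 6 → sign +
step 1: pivot -1/2 → sign −
step 2: pivot 2 → sign +
step 3: pivot -1 → sign −
signature = (2, 2, 0)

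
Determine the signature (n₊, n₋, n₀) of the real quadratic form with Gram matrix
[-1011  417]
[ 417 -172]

Answer: (0, 2, 0)

Derivation:
step 0: pivot -1011 → sign −
step 1: pivot -1/337 → sign −
signature = (0, 2, 0)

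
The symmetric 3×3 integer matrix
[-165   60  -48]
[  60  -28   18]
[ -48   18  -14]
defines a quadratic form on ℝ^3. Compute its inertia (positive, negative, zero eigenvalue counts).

step 0: pivot -165 → sign −
step 1: pivot -68/11 → sign −
step 2: pivot 1/85 → sign +
signature = (1, 2, 0)

Answer: (1, 2, 0)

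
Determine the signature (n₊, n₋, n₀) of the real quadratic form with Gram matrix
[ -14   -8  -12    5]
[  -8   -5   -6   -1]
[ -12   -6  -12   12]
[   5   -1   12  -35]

step 0: pivot -14 → sign −
step 1: pivot -3/7 → sign −
step 2: pivot 3/2 → sign +
step 3: row/col 3 already zero → sign 0
signature = (1, 2, 1)

Answer: (1, 2, 1)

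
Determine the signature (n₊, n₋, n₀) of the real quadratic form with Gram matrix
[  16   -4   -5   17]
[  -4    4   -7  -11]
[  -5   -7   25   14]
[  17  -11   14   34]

step 0: pivot 16 → sign +
step 1: pivot 3 → sign +
step 2: pivot 3/4 → sign +
step 3: row/col 3 already zero → sign 0
signature = (3, 0, 1)

Answer: (3, 0, 1)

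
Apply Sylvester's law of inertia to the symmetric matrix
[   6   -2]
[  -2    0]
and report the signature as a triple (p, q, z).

Answer: (1, 1, 0)

Derivation:
step 0: pivot 6 → sign +
step 1: pivot -2/3 → sign −
signature = (1, 1, 0)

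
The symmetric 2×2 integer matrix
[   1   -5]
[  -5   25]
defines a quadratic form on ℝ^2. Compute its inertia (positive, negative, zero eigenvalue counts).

step 0: pivot 1 → sign +
step 1: row/col 1 already zero → sign 0
signature = (1, 0, 1)

Answer: (1, 0, 1)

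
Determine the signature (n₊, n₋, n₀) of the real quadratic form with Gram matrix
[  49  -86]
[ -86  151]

Answer: (2, 0, 0)

Derivation:
step 0: pivot 49 → sign +
step 1: pivot 3/49 → sign +
signature = (2, 0, 0)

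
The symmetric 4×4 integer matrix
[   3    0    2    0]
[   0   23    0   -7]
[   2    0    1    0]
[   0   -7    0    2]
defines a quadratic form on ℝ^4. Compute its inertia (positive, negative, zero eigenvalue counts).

step 0: pivot 3 → sign +
step 1: pivot 23 → sign +
step 2: pivot -1/3 → sign −
step 3: pivot -3/23 → sign −
signature = (2, 2, 0)

Answer: (2, 2, 0)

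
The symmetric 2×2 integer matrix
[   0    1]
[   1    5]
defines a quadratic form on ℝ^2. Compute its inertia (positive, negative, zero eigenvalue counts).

Answer: (1, 1, 0)

Derivation:
step 0: pivot 5 → sign +
step 1: pivot -1/5 → sign −
signature = (1, 1, 0)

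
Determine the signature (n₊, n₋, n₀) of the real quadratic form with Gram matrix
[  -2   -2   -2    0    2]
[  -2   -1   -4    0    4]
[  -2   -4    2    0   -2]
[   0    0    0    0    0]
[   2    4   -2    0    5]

step 0: pivot -2 → sign −
step 1: pivot 1 → sign +
step 2: pivot 3 → sign +
step 3: row/col 3 already zero → sign 0
step 4: row/col 4 already zero → sign 0
signature = (2, 1, 2)

Answer: (2, 1, 2)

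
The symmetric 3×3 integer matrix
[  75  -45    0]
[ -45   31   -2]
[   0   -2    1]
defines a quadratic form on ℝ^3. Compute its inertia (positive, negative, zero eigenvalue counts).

step 0: pivot 75 → sign +
step 1: pivot 4 → sign +
step 2: row/col 2 already zero → sign 0
signature = (2, 0, 1)

Answer: (2, 0, 1)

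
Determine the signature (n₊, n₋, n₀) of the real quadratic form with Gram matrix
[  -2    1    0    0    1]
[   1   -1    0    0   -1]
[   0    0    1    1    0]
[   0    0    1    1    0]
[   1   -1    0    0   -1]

Answer: (1, 2, 2)

Derivation:
step 0: pivot -2 → sign −
step 1: pivot -1/2 → sign −
step 2: pivot 1 → sign +
step 3: row/col 3 already zero → sign 0
step 4: row/col 4 already zero → sign 0
signature = (1, 2, 2)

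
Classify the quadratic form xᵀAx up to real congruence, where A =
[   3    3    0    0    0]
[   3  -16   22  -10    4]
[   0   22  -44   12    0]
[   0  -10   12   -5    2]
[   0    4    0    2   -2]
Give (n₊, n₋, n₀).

Answer: (2, 2, 1)

Derivation:
step 0: pivot 3 → sign +
step 1: pivot -19 → sign −
step 2: pivot -352/19 → sign −
step 3: pivot 3/11 → sign +
step 4: row/col 4 already zero → sign 0
signature = (2, 2, 1)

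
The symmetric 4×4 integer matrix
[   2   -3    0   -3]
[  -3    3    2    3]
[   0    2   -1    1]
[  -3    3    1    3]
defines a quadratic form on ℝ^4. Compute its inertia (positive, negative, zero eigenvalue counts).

step 0: pivot 2 → sign +
step 1: pivot -3/2 → sign −
step 2: pivot 5/3 → sign +
step 3: pivot -3/5 → sign −
signature = (2, 2, 0)

Answer: (2, 2, 0)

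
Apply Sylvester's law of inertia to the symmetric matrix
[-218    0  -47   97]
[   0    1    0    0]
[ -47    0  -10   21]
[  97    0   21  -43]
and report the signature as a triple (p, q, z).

Answer: (3, 1, 0)

Derivation:
step 0: pivot -218 → sign −
step 1: pivot 1 → sign +
step 2: pivot 29/218 → sign +
step 3: pivot 3/29 → sign +
signature = (3, 1, 0)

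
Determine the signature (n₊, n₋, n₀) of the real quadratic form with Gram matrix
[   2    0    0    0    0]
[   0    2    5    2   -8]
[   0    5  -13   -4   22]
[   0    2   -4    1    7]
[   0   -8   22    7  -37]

Answer: (4, 1, 0)

Derivation:
step 0: pivot 2 → sign +
step 1: pivot 2 → sign +
step 2: pivot -51/2 → sign −
step 3: pivot 37/17 → sign +
step 4: pivot 6/37 → sign +
signature = (4, 1, 0)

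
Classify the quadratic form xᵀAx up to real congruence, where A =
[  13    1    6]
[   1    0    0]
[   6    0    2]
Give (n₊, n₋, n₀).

step 0: pivot 13 → sign +
step 1: pivot -1/13 → sign −
step 2: pivot 2 → sign +
signature = (2, 1, 0)

Answer: (2, 1, 0)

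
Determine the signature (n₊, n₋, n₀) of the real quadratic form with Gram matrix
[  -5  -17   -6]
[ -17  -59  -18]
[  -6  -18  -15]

step 0: pivot -5 → sign −
step 1: pivot -6/5 → sign −
step 2: pivot -3 → sign −
signature = (0, 3, 0)

Answer: (0, 3, 0)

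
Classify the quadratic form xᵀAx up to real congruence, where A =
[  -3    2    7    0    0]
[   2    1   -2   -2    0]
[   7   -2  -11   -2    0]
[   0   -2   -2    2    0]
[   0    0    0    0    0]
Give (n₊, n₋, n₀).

step 0: pivot -3 → sign −
step 1: pivot 7/3 → sign +
step 2: pivot 16/7 → sign +
step 3: pivot 1/4 → sign +
step 4: row/col 4 already zero → sign 0
signature = (3, 1, 1)

Answer: (3, 1, 1)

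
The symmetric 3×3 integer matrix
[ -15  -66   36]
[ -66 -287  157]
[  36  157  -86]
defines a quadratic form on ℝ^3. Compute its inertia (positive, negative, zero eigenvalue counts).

Answer: (1, 2, 0)

Derivation:
step 0: pivot -15 → sign −
step 1: pivot 17/5 → sign +
step 2: pivot -3/17 → sign −
signature = (1, 2, 0)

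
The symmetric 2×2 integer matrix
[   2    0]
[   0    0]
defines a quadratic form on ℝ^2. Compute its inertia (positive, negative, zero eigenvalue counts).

Answer: (1, 0, 1)

Derivation:
step 0: pivot 2 → sign +
step 1: row/col 1 already zero → sign 0
signature = (1, 0, 1)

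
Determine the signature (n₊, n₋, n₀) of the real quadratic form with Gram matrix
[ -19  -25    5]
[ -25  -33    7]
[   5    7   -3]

Answer: (0, 2, 1)

Derivation:
step 0: pivot -19 → sign −
step 1: pivot -2/19 → sign −
step 2: row/col 2 already zero → sign 0
signature = (0, 2, 1)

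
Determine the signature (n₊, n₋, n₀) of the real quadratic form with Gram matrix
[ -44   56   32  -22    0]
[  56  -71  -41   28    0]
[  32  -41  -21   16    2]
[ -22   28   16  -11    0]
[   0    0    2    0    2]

Answer: (2, 1, 2)

Derivation:
step 0: pivot -44 → sign −
step 1: pivot 3/11 → sign +
step 2: pivot 2 → sign +
step 3: row/col 3 already zero → sign 0
step 4: row/col 4 already zero → sign 0
signature = (2, 1, 2)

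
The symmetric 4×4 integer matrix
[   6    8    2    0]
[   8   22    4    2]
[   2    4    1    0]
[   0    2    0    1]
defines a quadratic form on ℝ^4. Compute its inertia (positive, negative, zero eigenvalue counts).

step 0: pivot 6 → sign +
step 1: pivot 34/3 → sign +
step 2: pivot 3/17 → sign +
step 3: pivot 1/3 → sign +
signature = (4, 0, 0)

Answer: (4, 0, 0)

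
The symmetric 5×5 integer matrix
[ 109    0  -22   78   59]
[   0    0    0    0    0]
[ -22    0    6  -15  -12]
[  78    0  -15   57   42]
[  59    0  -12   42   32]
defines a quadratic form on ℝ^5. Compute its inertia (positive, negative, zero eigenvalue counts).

step 0: pivot 109 → sign +
step 1: pivot 170/109 → sign +
step 2: pivot 141/170 → sign +
step 3: pivot 1/47 → sign +
step 4: row/col 4 already zero → sign 0
signature = (4, 0, 1)

Answer: (4, 0, 1)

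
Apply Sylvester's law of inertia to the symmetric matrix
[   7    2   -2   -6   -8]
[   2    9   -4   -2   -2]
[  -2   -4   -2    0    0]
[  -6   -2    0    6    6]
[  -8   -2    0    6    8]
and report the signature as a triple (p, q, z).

step 0: pivot 7 → sign +
step 1: pivot 59/7 → sign +
step 2: pivot -234/59 → sign −
step 3: pivot 22/13 → sign +
step 4: pivot 2/99 → sign +
signature = (4, 1, 0)

Answer: (4, 1, 0)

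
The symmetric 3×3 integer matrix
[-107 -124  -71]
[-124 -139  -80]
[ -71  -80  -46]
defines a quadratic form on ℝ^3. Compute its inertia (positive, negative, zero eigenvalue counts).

Answer: (2, 1, 0)

Derivation:
step 0: pivot -107 → sign −
step 1: pivot 503/107 → sign +
step 2: pivot 3/503 → sign +
signature = (2, 1, 0)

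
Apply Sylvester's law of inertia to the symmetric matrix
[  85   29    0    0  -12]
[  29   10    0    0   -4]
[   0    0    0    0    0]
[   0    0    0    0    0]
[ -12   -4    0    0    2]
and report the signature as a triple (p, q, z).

step 0: pivot 85 → sign +
step 1: pivot 9/85 → sign +
step 2: pivot 2/9 → sign +
step 3: row/col 3 already zero → sign 0
step 4: row/col 4 already zero → sign 0
signature = (3, 0, 2)

Answer: (3, 0, 2)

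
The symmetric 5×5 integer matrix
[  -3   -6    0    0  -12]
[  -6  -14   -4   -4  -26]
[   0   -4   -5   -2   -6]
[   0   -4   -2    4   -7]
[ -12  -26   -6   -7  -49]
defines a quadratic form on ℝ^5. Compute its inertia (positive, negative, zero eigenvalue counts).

step 0: pivot -3 → sign −
step 1: pivot -2 → sign −
step 2: pivot 3 → sign +
step 3: pivot -1/3 → sign −
step 4: pivot 3 → sign +
signature = (2, 3, 0)

Answer: (2, 3, 0)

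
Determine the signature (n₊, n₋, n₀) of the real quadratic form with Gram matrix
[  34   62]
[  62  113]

Answer: (1, 1, 0)

Derivation:
step 0: pivot 34 → sign +
step 1: pivot -1/17 → sign −
signature = (1, 1, 0)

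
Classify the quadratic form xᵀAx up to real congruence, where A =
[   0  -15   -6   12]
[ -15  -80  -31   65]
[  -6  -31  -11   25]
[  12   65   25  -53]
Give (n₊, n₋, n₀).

Answer: (2, 2, 0)

Derivation:
step 0: pivot -80 → sign −
step 1: pivot 45/16 → sign +
step 2: pivot 1 → sign +
step 3: pivot -6/25 → sign −
signature = (2, 2, 0)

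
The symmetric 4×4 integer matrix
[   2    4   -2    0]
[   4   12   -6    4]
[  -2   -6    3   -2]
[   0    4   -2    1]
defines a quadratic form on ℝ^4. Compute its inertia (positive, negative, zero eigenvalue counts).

step 0: pivot 2 → sign +
step 1: pivot 4 → sign +
step 2: pivot -3 → sign −
step 3: row/col 3 already zero → sign 0
signature = (2, 1, 1)

Answer: (2, 1, 1)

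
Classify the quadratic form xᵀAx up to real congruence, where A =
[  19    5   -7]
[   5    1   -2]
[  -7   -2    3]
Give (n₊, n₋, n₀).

step 0: pivot 19 → sign +
step 1: pivot -6/19 → sign −
step 2: pivot 1/2 → sign +
signature = (2, 1, 0)

Answer: (2, 1, 0)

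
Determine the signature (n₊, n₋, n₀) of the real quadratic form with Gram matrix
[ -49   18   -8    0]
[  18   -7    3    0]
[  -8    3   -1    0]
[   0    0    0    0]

Answer: (1, 2, 1)

Derivation:
step 0: pivot -49 → sign −
step 1: pivot -19/49 → sign −
step 2: pivot 6/19 → sign +
step 3: row/col 3 already zero → sign 0
signature = (1, 2, 1)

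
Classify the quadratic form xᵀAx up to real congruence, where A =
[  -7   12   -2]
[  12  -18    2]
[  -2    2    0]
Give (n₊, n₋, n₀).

step 0: pivot -7 → sign −
step 1: pivot 18/7 → sign +
step 2: pivot -2/9 → sign −
signature = (1, 2, 0)

Answer: (1, 2, 0)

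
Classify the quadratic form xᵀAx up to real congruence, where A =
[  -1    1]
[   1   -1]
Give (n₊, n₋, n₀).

Answer: (0, 1, 1)

Derivation:
step 0: pivot -1 → sign −
step 1: row/col 1 already zero → sign 0
signature = (0, 1, 1)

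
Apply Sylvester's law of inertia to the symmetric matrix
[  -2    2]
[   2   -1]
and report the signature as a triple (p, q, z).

Answer: (1, 1, 0)

Derivation:
step 0: pivot -2 → sign −
step 1: pivot 1 → sign +
signature = (1, 1, 0)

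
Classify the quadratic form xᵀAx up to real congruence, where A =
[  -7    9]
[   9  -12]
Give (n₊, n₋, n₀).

step 0: pivot -7 → sign −
step 1: pivot -3/7 → sign −
signature = (0, 2, 0)

Answer: (0, 2, 0)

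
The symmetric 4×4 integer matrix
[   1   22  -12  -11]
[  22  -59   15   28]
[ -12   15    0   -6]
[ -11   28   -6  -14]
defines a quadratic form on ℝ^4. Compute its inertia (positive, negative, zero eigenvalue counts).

step 0: pivot 1 → sign +
step 1: pivot -543 → sign −
step 2: pivot -117/181 → sign −
step 3: pivot 1/13 → sign +
signature = (2, 2, 0)

Answer: (2, 2, 0)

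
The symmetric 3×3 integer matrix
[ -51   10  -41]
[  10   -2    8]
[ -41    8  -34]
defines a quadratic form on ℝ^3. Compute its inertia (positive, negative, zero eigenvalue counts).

step 0: pivot -51 → sign −
step 1: pivot -2/51 → sign −
step 2: pivot -1 → sign −
signature = (0, 3, 0)

Answer: (0, 3, 0)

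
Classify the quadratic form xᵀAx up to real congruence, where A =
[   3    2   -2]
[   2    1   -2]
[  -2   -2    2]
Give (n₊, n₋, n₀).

Answer: (2, 1, 0)

Derivation:
step 0: pivot 3 → sign +
step 1: pivot -1/3 → sign −
step 2: pivot 2 → sign +
signature = (2, 1, 0)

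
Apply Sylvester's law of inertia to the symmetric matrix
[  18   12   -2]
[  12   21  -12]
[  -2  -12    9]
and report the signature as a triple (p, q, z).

step 0: pivot 18 → sign +
step 1: pivot 13 → sign +
step 2: pivot 1/39 → sign +
signature = (3, 0, 0)

Answer: (3, 0, 0)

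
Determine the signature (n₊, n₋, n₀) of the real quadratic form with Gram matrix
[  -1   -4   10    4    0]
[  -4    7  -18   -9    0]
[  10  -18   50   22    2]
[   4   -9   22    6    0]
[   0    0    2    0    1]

Answer: (2, 3, 0)

Derivation:
step 0: pivot -1 → sign −
step 1: pivot 23 → sign +
step 2: pivot 86/23 → sign +
step 3: pivot -235/43 → sign −
step 4: pivot -3/235 → sign −
signature = (2, 3, 0)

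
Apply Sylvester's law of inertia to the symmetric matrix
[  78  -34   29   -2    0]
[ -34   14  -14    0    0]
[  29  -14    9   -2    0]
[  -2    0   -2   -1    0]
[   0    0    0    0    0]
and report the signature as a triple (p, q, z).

step 0: pivot 78 → sign +
step 1: pivot -32/39 → sign −
step 2: pivot 15/32 → sign +
step 3: pivot -1/5 → sign −
step 4: row/col 4 already zero → sign 0
signature = (2, 2, 1)

Answer: (2, 2, 1)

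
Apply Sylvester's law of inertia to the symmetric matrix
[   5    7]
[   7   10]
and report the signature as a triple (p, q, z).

Answer: (2, 0, 0)

Derivation:
step 0: pivot 5 → sign +
step 1: pivot 1/5 → sign +
signature = (2, 0, 0)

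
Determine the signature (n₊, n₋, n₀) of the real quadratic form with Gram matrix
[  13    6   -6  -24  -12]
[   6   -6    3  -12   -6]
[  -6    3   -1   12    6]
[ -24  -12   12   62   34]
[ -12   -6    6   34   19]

Answer: (3, 2, 0)

Derivation:
step 0: pivot 13 → sign +
step 1: pivot -114/13 → sign −
step 2: pivot 1/38 → sign +
step 3: pivot 14 → sign +
step 4: pivot -1/7 → sign −
signature = (3, 2, 0)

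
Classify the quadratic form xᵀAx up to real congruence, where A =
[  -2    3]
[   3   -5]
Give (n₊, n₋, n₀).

step 0: pivot -2 → sign −
step 1: pivot -1/2 → sign −
signature = (0, 2, 0)

Answer: (0, 2, 0)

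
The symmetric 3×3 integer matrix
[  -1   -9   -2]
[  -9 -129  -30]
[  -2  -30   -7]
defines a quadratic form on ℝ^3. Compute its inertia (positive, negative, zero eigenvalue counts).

Answer: (0, 2, 1)

Derivation:
step 0: pivot -1 → sign −
step 1: pivot -48 → sign −
step 2: row/col 2 already zero → sign 0
signature = (0, 2, 1)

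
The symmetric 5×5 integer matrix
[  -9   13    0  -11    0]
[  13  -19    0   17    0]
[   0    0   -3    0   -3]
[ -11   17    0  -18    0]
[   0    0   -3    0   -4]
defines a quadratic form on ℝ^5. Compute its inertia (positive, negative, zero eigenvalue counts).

step 0: pivot -9 → sign −
step 1: pivot -2/9 → sign −
step 2: pivot -3 → sign −
step 3: pivot 1 → sign +
step 4: pivot -1 → sign −
signature = (1, 4, 0)

Answer: (1, 4, 0)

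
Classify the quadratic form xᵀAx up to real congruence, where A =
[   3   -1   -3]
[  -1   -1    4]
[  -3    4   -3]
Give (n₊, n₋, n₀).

Answer: (2, 1, 0)

Derivation:
step 0: pivot 3 → sign +
step 1: pivot -4/3 → sign −
step 2: pivot 3/4 → sign +
signature = (2, 1, 0)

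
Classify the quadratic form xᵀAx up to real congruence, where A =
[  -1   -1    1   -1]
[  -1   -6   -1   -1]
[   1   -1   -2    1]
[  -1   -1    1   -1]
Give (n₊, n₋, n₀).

Answer: (0, 3, 1)

Derivation:
step 0: pivot -1 → sign −
step 1: pivot -5 → sign −
step 2: pivot -1/5 → sign −
step 3: row/col 3 already zero → sign 0
signature = (0, 3, 1)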